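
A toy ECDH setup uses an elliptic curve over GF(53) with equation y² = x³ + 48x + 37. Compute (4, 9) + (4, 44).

The two points share x = 4 and their y-coordinates satisfy 9 + 44 ≡ 0 (mod 53), so they are inverses. Their sum is 𝒪.

O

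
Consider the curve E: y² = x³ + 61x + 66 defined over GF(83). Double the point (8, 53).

(22, 42)

tangent at (8, 53): λ = (3·8² + 61)/(2·53) ≡ 4/23. 23⁻¹ ≡ 65 (mod 83), so λ ≡ 4·65 ≡ 11.
  x = λ² - 8 - 8 = 121 - 16 ≡ 22; y = λ·(8 - 22) - 53 ≡ 42. → (22, 42)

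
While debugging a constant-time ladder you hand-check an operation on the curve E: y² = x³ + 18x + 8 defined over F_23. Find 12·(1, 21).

Write G = (1, 21).
Repeated addition: build up to 12G.
2G: tangent at (1, 21): λ = (3·1² + 18)/(2·21) ≡ 21/19. 19⁻¹ ≡ 17 (mod 23) since 19·17 = 323 ≡ 1, so λ ≡ 21·17 ≡ 12.
  x = λ² - 1 - 1 = 144 - 2 ≡ 4; y = λ·(1 - 4) - 21 ≡ 12. → (4, 12)
3G: (4, 12) + (1, 21). λ = (21 - 12)/(1 - 4) ≡ 9/20 mod 23. 20⁻¹ ≡ 15 (mod 23), so λ ≡ 20.
  x = λ² - 4 - 1 = 400 - 5 ≡ 4; y = λ·(4 - 4) - 12 ≡ 11. → (4, 11)
4G: (4, 11) + (1, 21). λ = (21 - 11)/(1 - 4) ≡ 10/20 mod 23. 20⁻¹ ≡ 15 (mod 23) since 20·15 = 300 ≡ 1, so λ ≡ 12.
  x = λ² - 4 - 1 = 144 - 5 ≡ 1; y = λ·(4 - 1) - 11 ≡ 2. → (1, 2)
5G: (1, 2) + (1, 21): same x and y₁ ≡ -y₂, so the sum is ∞.
6G: ∞ + (1, 21) = (1, 21) (identity).
7G: tangent at (1, 21): λ = (3·1² + 18)/(2·21) ≡ 21/19. 19⁻¹ ≡ 17 (mod 23) since 19·17 = 323 ≡ 1, so λ ≡ 21·17 ≡ 12.
  x = λ² - 1 - 1 = 144 - 2 ≡ 4; y = λ·(1 - 4) - 21 ≡ 12. → (4, 12)
8G: (4, 12) + (1, 21). λ = (21 - 12)/(1 - 4) ≡ 9/20 mod 23. 20⁻¹ ≡ 15 (mod 23) since 20·15 = 300 ≡ 1, so λ ≡ 20.
  x = λ² - 4 - 1 = 400 - 5 ≡ 4; y = λ·(4 - 4) - 12 ≡ 11. → (4, 11)
9G: (4, 11) + (1, 21). λ = (21 - 11)/(1 - 4) ≡ 10/20 mod 23. 20⁻¹ ≡ 15 (mod 23), so λ ≡ 12.
  x = λ² - 4 - 1 = 144 - 5 ≡ 1; y = λ·(4 - 1) - 11 ≡ 2. → (1, 2)
10G: (1, 2) + (1, 21): same x and y₁ ≡ -y₂, so the sum is ∞.
11G: ∞ + (1, 21) = (1, 21) (identity).
12G: tangent at (1, 21): λ = (3·1² + 18)/(2·21) ≡ 21/19. 19⁻¹ ≡ 17 (mod 23), so λ ≡ 21·17 ≡ 12.
  x = λ² - 1 - 1 = 144 - 2 ≡ 4; y = λ·(1 - 4) - 21 ≡ 12. → (4, 12)

(4, 12)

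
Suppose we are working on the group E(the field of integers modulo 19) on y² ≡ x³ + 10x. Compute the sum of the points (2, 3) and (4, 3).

(13, 16)

(2, 3) + (4, 3). λ = (3 - 3)/(4 - 2) ≡ 0/2 mod 19. 2⁻¹ ≡ 10 (mod 19) since 2·10 = 20 ≡ 1, so λ ≡ 0.
  x = λ² - 2 - 4 = 0 - 6 ≡ 13; y = λ·(2 - 13) - 3 ≡ 16. → (13, 16)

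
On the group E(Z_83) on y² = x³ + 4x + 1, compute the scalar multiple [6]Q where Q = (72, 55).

(52, 7)

Repeated addition: build up to 6Q.
2Q: tangent at (72, 55): λ = (3·72² + 4)/(2·55) ≡ 35/27. 27⁻¹ ≡ 40 (mod 83), so λ ≡ 35·40 ≡ 72.
  x = λ² - 72 - 72 = 5184 - 144 ≡ 60; y = λ·(72 - 60) - 55 ≡ 62. → (60, 62)
3Q: (60, 62) + (72, 55). λ = (55 - 62)/(72 - 60) ≡ 76/12 mod 83. 12⁻¹ ≡ 7 (mod 83), so λ ≡ 34.
  x = λ² - 60 - 72 = 1156 - 132 ≡ 28; y = λ·(60 - 28) - 62 ≡ 30. → (28, 30)
4Q: (28, 30) + (72, 55). λ = (55 - 30)/(72 - 28) ≡ 25/44 mod 83. 44⁻¹ ≡ 17 (mod 83) since 44·17 = 748 ≡ 1, so λ ≡ 10.
  x = λ² - 28 - 72 = 100 - 100 ≡ 0; y = λ·(28 - 0) - 30 ≡ 1. → (0, 1)
5Q: (0, 1) + (72, 55). λ = (55 - 1)/(72 - 0) ≡ 54/72 mod 83. 72⁻¹ ≡ 15 (mod 83) since 72·15 = 1080 ≡ 1, so λ ≡ 63.
  x = λ² - 0 - 72 = 3969 - 72 ≡ 79; y = λ·(0 - 79) - 1 ≡ 2. → (79, 2)
6Q: (79, 2) + (72, 55). λ = (55 - 2)/(72 - 79) ≡ 53/76 mod 83. 76⁻¹ ≡ 71 (mod 83) since 76·71 = 5396 ≡ 1, so λ ≡ 28.
  x = λ² - 79 - 72 = 784 - 151 ≡ 52; y = λ·(79 - 52) - 2 ≡ 7. → (52, 7)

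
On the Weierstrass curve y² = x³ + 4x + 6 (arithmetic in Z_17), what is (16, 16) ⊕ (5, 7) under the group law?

(16, 16) + (5, 7). λ = (7 - 16)/(5 - 16) ≡ 8/6 mod 17. 6⁻¹ ≡ 3 (mod 17), so λ ≡ 7.
  x = λ² - 16 - 5 = 49 - 21 ≡ 11; y = λ·(16 - 11) - 16 ≡ 2. → (11, 2)

(11, 2)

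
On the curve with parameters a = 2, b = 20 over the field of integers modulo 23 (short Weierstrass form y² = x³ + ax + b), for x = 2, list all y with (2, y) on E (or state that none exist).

3, 20

x³ + 2x + 20 = 32 ≡ 9 (mod 23).
Square roots of 9 mod 23: 3 and 20 (since 3² = 9 ≡ 9).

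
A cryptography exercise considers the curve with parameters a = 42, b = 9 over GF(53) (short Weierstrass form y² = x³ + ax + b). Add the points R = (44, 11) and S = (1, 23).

(44, 11) + (1, 23). λ = (23 - 11)/(1 - 44) ≡ 12/10 mod 53. 10⁻¹ ≡ 16 (mod 53), so λ ≡ 33.
  x = λ² - 44 - 1 = 1089 - 45 ≡ 37; y = λ·(44 - 37) - 11 ≡ 8. → (37, 8)

(37, 8)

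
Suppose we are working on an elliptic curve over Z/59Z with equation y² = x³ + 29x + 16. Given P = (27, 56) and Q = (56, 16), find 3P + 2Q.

(0, 4)

First 3P:
Repeated addition: build up to 3P.
2P: tangent at (27, 56): λ = (3·27² + 29)/(2·56) ≡ 33/53. 53⁻¹ ≡ 49 (mod 59), so λ ≡ 33·49 ≡ 24.
  x = λ² - 27 - 27 = 576 - 54 ≡ 50; y = λ·(27 - 50) - 56 ≡ 41. → (50, 41)
3P: (50, 41) + (27, 56). λ = (56 - 41)/(27 - 50) ≡ 15/36 mod 59. 36⁻¹ ≡ 41 (mod 59), so λ ≡ 25.
  x = λ² - 50 - 27 = 625 - 77 ≡ 17; y = λ·(50 - 17) - 41 ≡ 17. → (17, 17)
3P = (17, 17).
Next 2Q:
Repeated addition: build up to 2Q.
2Q: tangent at (56, 16): λ = (3·56² + 29)/(2·16) ≡ 56/32. 32⁻¹ ≡ 24 (mod 59), so λ ≡ 56·24 ≡ 46.
  x = λ² - 56 - 56 = 2116 - 112 ≡ 57; y = λ·(56 - 57) - 16 ≡ 56. → (57, 56)
2Q = (57, 56).
Finally 3P + 2Q:
(17, 17) + (57, 56). λ = (56 - 17)/(57 - 17) ≡ 39/40 mod 59. 40⁻¹ ≡ 31 (mod 59) since 40·31 = 1240 ≡ 1, so λ ≡ 29.
  x = λ² - 17 - 57 = 841 - 74 ≡ 0; y = λ·(17 - 0) - 17 ≡ 4. → (0, 4)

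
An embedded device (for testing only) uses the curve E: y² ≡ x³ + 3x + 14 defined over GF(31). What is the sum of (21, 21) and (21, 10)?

O

The two points share x = 21 and their y-coordinates satisfy 21 + 10 ≡ 0 (mod 31), so they are inverses. Their sum is 𝒪.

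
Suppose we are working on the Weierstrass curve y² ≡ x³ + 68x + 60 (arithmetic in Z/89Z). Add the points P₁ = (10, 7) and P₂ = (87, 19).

(82, 65)

(10, 7) + (87, 19). λ = (19 - 7)/(87 - 10) ≡ 12/77 mod 89. 77⁻¹ ≡ 37 (mod 89), so λ ≡ 88.
  x = λ² - 10 - 87 = 7744 - 97 ≡ 82; y = λ·(10 - 82) - 7 ≡ 65. → (82, 65)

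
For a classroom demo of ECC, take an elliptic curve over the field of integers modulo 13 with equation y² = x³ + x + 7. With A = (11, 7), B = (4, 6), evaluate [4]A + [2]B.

(10, 4)

First 4A:
Repeated addition: build up to 4A.
2A: tangent at (11, 7): λ = (3·11² + 1)/(2·7) ≡ 0/1. 1⁻¹ ≡ 1 (mod 13) since 1·1 = 1 ≡ 1, so λ ≡ 0·1 ≡ 0.
  x = λ² - 11 - 11 = 0 - 22 ≡ 4; y = λ·(11 - 4) - 7 ≡ 6. → (4, 6)
3A: (4, 6) + (11, 7). λ = (7 - 6)/(11 - 4) ≡ 1/7 mod 13. 7⁻¹ ≡ 2 (mod 13) since 7·2 = 14 ≡ 1, so λ ≡ 2.
  x = λ² - 4 - 11 = 4 - 15 ≡ 2; y = λ·(4 - 2) - 6 ≡ 11. → (2, 11)
4A: (2, 11) + (11, 7). λ = (7 - 11)/(11 - 2) ≡ 9/9 mod 13. 9⁻¹ ≡ 3 (mod 13), so λ ≡ 1.
  x = λ² - 2 - 11 = 1 - 13 ≡ 1; y = λ·(2 - 1) - 11 ≡ 3. → (1, 3)
4A = (1, 3).
Next 2B:
Repeated addition: build up to 2B.
2B: tangent at (4, 6): λ = (3·4² + 1)/(2·6) ≡ 10/12. 12⁻¹ ≡ 12 (mod 13), so λ ≡ 10·12 ≡ 3.
  x = λ² - 4 - 4 = 9 - 8 ≡ 1; y = λ·(4 - 1) - 6 ≡ 3. → (1, 3)
2B = (1, 3).
Finally 4A + 2B:
tangent at (1, 3): λ = (3·1² + 1)/(2·3) ≡ 4/6. 6⁻¹ ≡ 11 (mod 13), so λ ≡ 4·11 ≡ 5.
  x = λ² - 1 - 1 = 25 - 2 ≡ 10; y = λ·(1 - 10) - 3 ≡ 4. → (10, 4)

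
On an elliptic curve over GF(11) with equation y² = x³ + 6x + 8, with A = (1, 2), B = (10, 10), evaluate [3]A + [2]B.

(3, 8)

First 3A:
Repeated addition: build up to 3A.
2A: tangent at (1, 2): λ = (3·1² + 6)/(2·2) ≡ 9/4. 4⁻¹ ≡ 3 (mod 11), so λ ≡ 9·3 ≡ 5.
  x = λ² - 1 - 1 = 25 - 2 ≡ 1; y = λ·(1 - 1) - 2 ≡ 9. → (1, 9)
3A: (1, 9) + (1, 2): same x and y₁ ≡ -y₂, so the sum is O.
3A = O.
Next 2B:
Repeated addition: build up to 2B.
2B: tangent at (10, 10): λ = (3·10² + 6)/(2·10) ≡ 9/9. 9⁻¹ ≡ 5 (mod 11) since 9·5 = 45 ≡ 1, so λ ≡ 9·5 ≡ 1.
  x = λ² - 10 - 10 = 1 - 20 ≡ 3; y = λ·(10 - 3) - 10 ≡ 8. → (3, 8)
2B = (3, 8).
Finally 3A + 2B:
O + (3, 8) = (3, 8) (identity).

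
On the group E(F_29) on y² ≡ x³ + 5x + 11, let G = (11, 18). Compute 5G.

Repeated addition: build up to 5G.
2G: tangent at (11, 18): λ = (3·11² + 5)/(2·18) ≡ 20/7. 7⁻¹ ≡ 25 (mod 29) since 7·25 = 175 ≡ 1, so λ ≡ 20·25 ≡ 7.
  x = λ² - 11 - 11 = 49 - 22 ≡ 27; y = λ·(11 - 27) - 18 ≡ 15. → (27, 15)
3G: (27, 15) + (11, 18). λ = (18 - 15)/(11 - 27) ≡ 3/13 mod 29. 13⁻¹ ≡ 9 (mod 29), so λ ≡ 27.
  x = λ² - 27 - 11 = 729 - 38 ≡ 24; y = λ·(27 - 24) - 15 ≡ 8. → (24, 8)
4G: (24, 8) + (11, 18). λ = (18 - 8)/(11 - 24) ≡ 10/16 mod 29. 16⁻¹ ≡ 20 (mod 29), so λ ≡ 26.
  x = λ² - 24 - 11 = 676 - 35 ≡ 3; y = λ·(24 - 3) - 8 ≡ 16. → (3, 16)
5G: (3, 16) + (11, 18). λ = (18 - 16)/(11 - 3) ≡ 2/8 mod 29. 8⁻¹ ≡ 11 (mod 29), so λ ≡ 22.
  x = λ² - 3 - 11 = 484 - 14 ≡ 6; y = λ·(3 - 6) - 16 ≡ 5. → (6, 5)

(6, 5)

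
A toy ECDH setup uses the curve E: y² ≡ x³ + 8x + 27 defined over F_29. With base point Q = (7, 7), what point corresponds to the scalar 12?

(18, 0)

Double-and-add on 12 = (1100)₂. Start with Q = (7, 7) for the leading 1-bit.
double: tangent at (7, 7): λ = (3·7² + 8)/(2·7) ≡ 10/14. 14⁻¹ ≡ 27 (mod 29), so λ ≡ 10·27 ≡ 9.
  x = λ² - 7 - 7 = 81 - 14 ≡ 9; y = λ·(7 - 9) - 7 ≡ 4. → (9, 4)
add Q: (9, 4) + (7, 7). λ = (7 - 4)/(7 - 9) ≡ 3/27 mod 29. 27⁻¹ ≡ 14 (mod 29) since 27·14 = 378 ≡ 1, so λ ≡ 13.
  x = λ² - 9 - 7 = 169 - 16 ≡ 8; y = λ·(9 - 8) - 4 ≡ 9. → (8, 9)
double: tangent at (8, 9): λ = (3·8² + 8)/(2·9) ≡ 26/18. 18⁻¹ ≡ 21 (mod 29), so λ ≡ 26·21 ≡ 24.
  x = λ² - 8 - 8 = 576 - 16 ≡ 9; y = λ·(8 - 9) - 9 ≡ 25. → (9, 25)
double: tangent at (9, 25): λ = (3·9² + 8)/(2·25) ≡ 19/21. 21⁻¹ ≡ 18 (mod 29), so λ ≡ 19·18 ≡ 23.
  x = λ² - 9 - 9 = 529 - 18 ≡ 18; y = λ·(9 - 18) - 25 ≡ 0. → (18, 0)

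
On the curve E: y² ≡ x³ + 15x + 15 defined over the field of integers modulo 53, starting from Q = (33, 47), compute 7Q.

Double-and-add on 7 = (111)₂. Start with Q = (33, 47) for the leading 1-bit.
double: tangent at (33, 47): λ = (3·33² + 15)/(2·47) ≡ 49/41. 41⁻¹ ≡ 22 (mod 53) since 41·22 = 902 ≡ 1, so λ ≡ 49·22 ≡ 18.
  x = λ² - 33 - 33 = 324 - 66 ≡ 46; y = λ·(33 - 46) - 47 ≡ 37. → (46, 37)
add Q: (46, 37) + (33, 47). λ = (47 - 37)/(33 - 46) ≡ 10/40 mod 53. 40⁻¹ ≡ 4 (mod 53), so λ ≡ 40.
  x = λ² - 46 - 33 = 1600 - 79 ≡ 37; y = λ·(46 - 37) - 37 ≡ 5. → (37, 5)
double: tangent at (37, 5): λ = (3·37² + 15)/(2·5) ≡ 41/10. 10⁻¹ ≡ 16 (mod 53), so λ ≡ 41·16 ≡ 20.
  x = λ² - 37 - 37 = 400 - 74 ≡ 8; y = λ·(37 - 8) - 5 ≡ 45. → (8, 45)
add Q: (8, 45) + (33, 47). λ = (47 - 45)/(33 - 8) ≡ 2/25 mod 53. 25⁻¹ ≡ 17 (mod 53) since 25·17 = 425 ≡ 1, so λ ≡ 34.
  x = λ² - 8 - 33 = 1156 - 41 ≡ 2; y = λ·(8 - 2) - 45 ≡ 0. → (2, 0)

(2, 0)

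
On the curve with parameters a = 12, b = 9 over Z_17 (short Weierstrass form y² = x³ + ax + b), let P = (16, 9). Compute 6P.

(0, 14)

Repeated addition: build up to 6P.
2P: tangent at (16, 9): λ = (3·16² + 12)/(2·9) ≡ 15/1. 1⁻¹ ≡ 1 (mod 17), so λ ≡ 15·1 ≡ 15.
  x = λ² - 16 - 16 = 225 - 32 ≡ 6; y = λ·(16 - 6) - 9 ≡ 5. → (6, 5)
3P: (6, 5) + (16, 9). λ = (9 - 5)/(16 - 6) ≡ 4/10 mod 17. 10⁻¹ ≡ 12 (mod 17) since 10·12 = 120 ≡ 1, so λ ≡ 14.
  x = λ² - 6 - 16 = 196 - 22 ≡ 4; y = λ·(6 - 4) - 5 ≡ 6. → (4, 6)
4P: (4, 6) + (16, 9). λ = (9 - 6)/(16 - 4) ≡ 3/12 mod 17. 12⁻¹ ≡ 10 (mod 17) since 12·10 = 120 ≡ 1, so λ ≡ 13.
  x = λ² - 4 - 16 = 169 - 20 ≡ 13; y = λ·(4 - 13) - 6 ≡ 13. → (13, 13)
5P: (13, 13) + (16, 9). λ = (9 - 13)/(16 - 13) ≡ 13/3 mod 17. 3⁻¹ ≡ 6 (mod 17), so λ ≡ 10.
  x = λ² - 13 - 16 = 100 - 29 ≡ 3; y = λ·(13 - 3) - 13 ≡ 2. → (3, 2)
6P: (3, 2) + (16, 9). λ = (9 - 2)/(16 - 3) ≡ 7/13 mod 17. 13⁻¹ ≡ 4 (mod 17) since 13·4 = 52 ≡ 1, so λ ≡ 11.
  x = λ² - 3 - 16 = 121 - 19 ≡ 0; y = λ·(3 - 0) - 2 ≡ 14. → (0, 14)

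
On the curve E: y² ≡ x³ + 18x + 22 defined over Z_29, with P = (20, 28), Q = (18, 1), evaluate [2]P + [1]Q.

First 2P:
Repeated addition: build up to 2P.
2P: tangent at (20, 28): λ = (3·20² + 18)/(2·28) ≡ 0/27. 27⁻¹ ≡ 14 (mod 29), so λ ≡ 0·14 ≡ 0.
  x = λ² - 20 - 20 = 0 - 40 ≡ 18; y = λ·(20 - 18) - 28 ≡ 1. → (18, 1)
2P = (18, 1).
Finally 2P + Q:
tangent at (18, 1): λ = (3·18² + 18)/(2·1) ≡ 4/2. 2⁻¹ ≡ 15 (mod 29), so λ ≡ 4·15 ≡ 2.
  x = λ² - 18 - 18 = 4 - 36 ≡ 26; y = λ·(18 - 26) - 1 ≡ 12. → (26, 12)

(26, 12)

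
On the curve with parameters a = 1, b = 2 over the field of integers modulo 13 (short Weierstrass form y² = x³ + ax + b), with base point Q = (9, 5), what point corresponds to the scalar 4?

Double-and-add on 4 = (100)₂. Start with Q = (9, 5) for the leading 1-bit.
double: tangent at (9, 5): λ = (3·9² + 1)/(2·5) ≡ 10/10. 10⁻¹ ≡ 4 (mod 13), so λ ≡ 10·4 ≡ 1.
  x = λ² - 9 - 9 = 1 - 18 ≡ 9; y = λ·(9 - 9) - 5 ≡ 8. → (9, 8)
double: tangent at (9, 8): λ = (3·9² + 1)/(2·8) ≡ 10/3. 3⁻¹ ≡ 9 (mod 13), so λ ≡ 10·9 ≡ 12.
  x = λ² - 9 - 9 = 144 - 18 ≡ 9; y = λ·(9 - 9) - 8 ≡ 5. → (9, 5)

(9, 5)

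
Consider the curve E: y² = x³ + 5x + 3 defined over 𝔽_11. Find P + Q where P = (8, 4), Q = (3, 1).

(3, 10)

(8, 4) + (3, 1). λ = (1 - 4)/(3 - 8) ≡ 8/6 mod 11. 6⁻¹ ≡ 2 (mod 11), so λ ≡ 5.
  x = λ² - 8 - 3 = 25 - 11 ≡ 3; y = λ·(8 - 3) - 4 ≡ 10. → (3, 10)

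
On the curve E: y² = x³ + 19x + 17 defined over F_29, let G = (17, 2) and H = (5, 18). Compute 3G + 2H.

First 3G:
Repeated addition: build up to 3G.
2G: tangent at (17, 2): λ = (3·17² + 19)/(2·2) ≡ 16/4. 4⁻¹ ≡ 22 (mod 29), so λ ≡ 16·22 ≡ 4.
  x = λ² - 17 - 17 = 16 - 34 ≡ 11; y = λ·(17 - 11) - 2 ≡ 22. → (11, 22)
3G: (11, 22) + (17, 2). λ = (2 - 22)/(17 - 11) ≡ 9/6 mod 29. 6⁻¹ ≡ 5 (mod 29), so λ ≡ 16.
  x = λ² - 11 - 17 = 256 - 28 ≡ 25; y = λ·(11 - 25) - 22 ≡ 15. → (25, 15)
3G = (25, 15).
Next 2H:
Repeated addition: build up to 2H.
2H: tangent at (5, 18): λ = (3·5² + 19)/(2·18) ≡ 7/7. 7⁻¹ ≡ 25 (mod 29) since 7·25 = 175 ≡ 1, so λ ≡ 7·25 ≡ 1.
  x = λ² - 5 - 5 = 1 - 10 ≡ 20; y = λ·(5 - 20) - 18 ≡ 25. → (20, 25)
2H = (20, 25).
Finally 3G + 2H:
(25, 15) + (20, 25). λ = (25 - 15)/(20 - 25) ≡ 10/24 mod 29. 24⁻¹ ≡ 23 (mod 29) since 24·23 = 552 ≡ 1, so λ ≡ 27.
  x = λ² - 25 - 20 = 729 - 45 ≡ 17; y = λ·(25 - 17) - 15 ≡ 27. → (17, 27)

(17, 27)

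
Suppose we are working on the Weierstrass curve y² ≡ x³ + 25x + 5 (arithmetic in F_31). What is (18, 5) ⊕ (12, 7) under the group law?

(8, 2)

(18, 5) + (12, 7). λ = (7 - 5)/(12 - 18) ≡ 2/25 mod 31. 25⁻¹ ≡ 5 (mod 31) since 25·5 = 125 ≡ 1, so λ ≡ 10.
  x = λ² - 18 - 12 = 100 - 30 ≡ 8; y = λ·(18 - 8) - 5 ≡ 2. → (8, 2)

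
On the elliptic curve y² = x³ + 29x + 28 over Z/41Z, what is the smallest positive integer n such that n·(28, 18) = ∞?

2P: tangent at (28, 18): λ = (3·28² + 29)/(2·18) ≡ 3/36. 36⁻¹ ≡ 8 (mod 41) since 36·8 = 288 ≡ 1, so λ ≡ 3·8 ≡ 24.
  x = λ² - 28 - 28 = 576 - 56 ≡ 28; y = λ·(28 - 28) - 18 ≡ 23. → (28, 23)
3P: (28, 23) + (28, 18): same x and y₁ ≡ -y₂, so the sum is ∞.
3P = ∞, so the order is 3.

3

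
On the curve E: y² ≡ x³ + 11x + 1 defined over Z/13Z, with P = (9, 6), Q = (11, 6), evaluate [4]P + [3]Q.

First 4P:
Repeated addition: build up to 4P.
2P: tangent at (9, 6): λ = (3·9² + 11)/(2·6) ≡ 7/12. 12⁻¹ ≡ 12 (mod 13), so λ ≡ 7·12 ≡ 6.
  x = λ² - 9 - 9 = 36 - 18 ≡ 5; y = λ·(9 - 5) - 6 ≡ 5. → (5, 5)
3P: (5, 5) + (9, 6). λ = (6 - 5)/(9 - 5) ≡ 1/4 mod 13. 4⁻¹ ≡ 10 (mod 13), so λ ≡ 10.
  x = λ² - 5 - 9 = 100 - 14 ≡ 8; y = λ·(5 - 8) - 5 ≡ 4. → (8, 4)
4P: (8, 4) + (9, 6). λ = (6 - 4)/(9 - 8) ≡ 2/1 mod 13. 1⁻¹ ≡ 1 (mod 13), so λ ≡ 2.
  x = λ² - 8 - 9 = 4 - 17 ≡ 0; y = λ·(8 - 0) - 4 ≡ 12. → (0, 12)
4P = (0, 12).
Next 3Q:
Repeated addition: build up to 3Q.
2Q: tangent at (11, 6): λ = (3·11² + 11)/(2·6) ≡ 10/12. 12⁻¹ ≡ 12 (mod 13), so λ ≡ 10·12 ≡ 3.
  x = λ² - 11 - 11 = 9 - 22 ≡ 0; y = λ·(11 - 0) - 6 ≡ 1. → (0, 1)
3Q: (0, 1) + (11, 6). λ = (6 - 1)/(11 - 0) ≡ 5/11 mod 13. 11⁻¹ ≡ 6 (mod 13), so λ ≡ 4.
  x = λ² - 0 - 11 = 16 - 11 ≡ 5; y = λ·(0 - 5) - 1 ≡ 5. → (5, 5)
3Q = (5, 5).
Finally 4P + 3Q:
(0, 12) + (5, 5). λ = (5 - 12)/(5 - 0) ≡ 6/5 mod 13. 5⁻¹ ≡ 8 (mod 13) since 5·8 = 40 ≡ 1, so λ ≡ 9.
  x = λ² - 0 - 5 = 81 - 5 ≡ 11; y = λ·(0 - 11) - 12 ≡ 6. → (11, 6)

(11, 6)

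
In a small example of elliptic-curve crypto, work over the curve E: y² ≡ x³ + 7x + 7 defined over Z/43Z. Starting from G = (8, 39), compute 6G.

(1, 12)

Double-and-add on 6 = (110)₂. Start with G = (8, 39) for the leading 1-bit.
double: tangent at (8, 39): λ = (3·8² + 7)/(2·39) ≡ 27/35. 35⁻¹ ≡ 16 (mod 43) since 35·16 = 560 ≡ 1, so λ ≡ 27·16 ≡ 2.
  x = λ² - 8 - 8 = 4 - 16 ≡ 31; y = λ·(8 - 31) - 39 ≡ 1. → (31, 1)
add G: (31, 1) + (8, 39). λ = (39 - 1)/(8 - 31) ≡ 38/20 mod 43. 20⁻¹ ≡ 28 (mod 43), so λ ≡ 32.
  x = λ² - 31 - 8 = 1024 - 39 ≡ 39; y = λ·(31 - 39) - 1 ≡ 1. → (39, 1)
double: tangent at (39, 1): λ = (3·39² + 7)/(2·1) ≡ 12/2. 2⁻¹ ≡ 22 (mod 43) since 2·22 = 44 ≡ 1, so λ ≡ 12·22 ≡ 6.
  x = λ² - 39 - 39 = 36 - 78 ≡ 1; y = λ·(39 - 1) - 1 ≡ 12. → (1, 12)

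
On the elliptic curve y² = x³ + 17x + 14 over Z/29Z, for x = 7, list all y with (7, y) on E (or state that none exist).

none

x³ + 17x + 14 = 476 ≡ 12 (mod 29).
12 is a non-residue mod 29; no y exists.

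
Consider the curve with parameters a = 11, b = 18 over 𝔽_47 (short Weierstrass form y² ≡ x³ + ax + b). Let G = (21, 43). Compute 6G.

(37, 41)

Double-and-add on 6 = (110)₂. Start with G = (21, 43) for the leading 1-bit.
double: tangent at (21, 43): λ = (3·21² + 11)/(2·43) ≡ 18/39. 39⁻¹ ≡ 41 (mod 47), so λ ≡ 18·41 ≡ 33.
  x = λ² - 21 - 21 = 1089 - 42 ≡ 13; y = λ·(21 - 13) - 43 ≡ 33. → (13, 33)
add G: (13, 33) + (21, 43). λ = (43 - 33)/(21 - 13) ≡ 10/8 mod 47. 8⁻¹ ≡ 6 (mod 47), so λ ≡ 13.
  x = λ² - 13 - 21 = 169 - 34 ≡ 41; y = λ·(13 - 41) - 33 ≡ 26. → (41, 26)
double: tangent at (41, 26): λ = (3·41² + 11)/(2·26) ≡ 25/5. 5⁻¹ ≡ 19 (mod 47) since 5·19 = 95 ≡ 1, so λ ≡ 25·19 ≡ 5.
  x = λ² - 41 - 41 = 25 - 82 ≡ 37; y = λ·(41 - 37) - 26 ≡ 41. → (37, 41)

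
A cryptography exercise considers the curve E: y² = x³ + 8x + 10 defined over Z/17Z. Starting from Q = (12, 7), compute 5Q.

Repeated addition: build up to 5Q.
2Q: tangent at (12, 7): λ = (3·12² + 8)/(2·7) ≡ 15/14. 14⁻¹ ≡ 11 (mod 17), so λ ≡ 15·11 ≡ 12.
  x = λ² - 12 - 12 = 144 - 24 ≡ 1; y = λ·(12 - 1) - 7 ≡ 6. → (1, 6)
3Q: (1, 6) + (12, 7). λ = (7 - 6)/(12 - 1) ≡ 1/11 mod 17. 11⁻¹ ≡ 14 (mod 17), so λ ≡ 14.
  x = λ² - 1 - 12 = 196 - 13 ≡ 13; y = λ·(1 - 13) - 6 ≡ 13. → (13, 13)
4Q: (13, 13) + (12, 7). λ = (7 - 13)/(12 - 13) ≡ 11/16 mod 17. 16⁻¹ ≡ 16 (mod 17) since 16·16 = 256 ≡ 1, so λ ≡ 6.
  x = λ² - 13 - 12 = 36 - 25 ≡ 11; y = λ·(13 - 11) - 13 ≡ 16. → (11, 16)
5Q: (11, 16) + (12, 7). λ = (7 - 16)/(12 - 11) ≡ 8/1 mod 17. 1⁻¹ ≡ 1 (mod 17), so λ ≡ 8.
  x = λ² - 11 - 12 = 64 - 23 ≡ 7; y = λ·(11 - 7) - 16 ≡ 16. → (7, 16)

(7, 16)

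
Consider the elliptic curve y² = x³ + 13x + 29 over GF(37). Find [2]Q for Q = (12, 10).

(34, 0)

tangent at (12, 10): λ = (3·12² + 13)/(2·10) ≡ 1/20. 20⁻¹ ≡ 13 (mod 37), so λ ≡ 1·13 ≡ 13.
  x = λ² - 12 - 12 = 169 - 24 ≡ 34; y = λ·(12 - 34) - 10 ≡ 0. → (34, 0)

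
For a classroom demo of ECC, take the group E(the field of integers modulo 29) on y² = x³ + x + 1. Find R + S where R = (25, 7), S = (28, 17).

(0, 28)

(25, 7) + (28, 17). λ = (17 - 7)/(28 - 25) ≡ 10/3 mod 29. 3⁻¹ ≡ 10 (mod 29), so λ ≡ 13.
  x = λ² - 25 - 28 = 169 - 53 ≡ 0; y = λ·(25 - 0) - 7 ≡ 28. → (0, 28)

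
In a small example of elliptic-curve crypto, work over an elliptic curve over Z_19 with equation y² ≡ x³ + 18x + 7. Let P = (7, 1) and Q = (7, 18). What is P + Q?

The two points share x = 7 and their y-coordinates satisfy 1 + 18 ≡ 0 (mod 19), so they are inverses. Their sum is O.

O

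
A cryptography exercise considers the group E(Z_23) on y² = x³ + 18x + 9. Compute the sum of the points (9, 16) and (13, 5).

(9, 16) + (13, 5). λ = (5 - 16)/(13 - 9) ≡ 12/4 mod 23. 4⁻¹ ≡ 6 (mod 23) since 4·6 = 24 ≡ 1, so λ ≡ 3.
  x = λ² - 9 - 13 = 9 - 22 ≡ 10; y = λ·(9 - 10) - 16 ≡ 4. → (10, 4)

(10, 4)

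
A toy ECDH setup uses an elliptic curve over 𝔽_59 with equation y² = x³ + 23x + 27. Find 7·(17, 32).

(50, 34)

Write P = (17, 32).
Double-and-add on 7 = (111)₂. Start with P = (17, 32) for the leading 1-bit.
double: tangent at (17, 32): λ = (3·17² + 23)/(2·32) ≡ 5/5. 5⁻¹ ≡ 12 (mod 59) since 5·12 = 60 ≡ 1, so λ ≡ 5·12 ≡ 1.
  x = λ² - 17 - 17 = 1 - 34 ≡ 26; y = λ·(17 - 26) - 32 ≡ 18. → (26, 18)
add P: (26, 18) + (17, 32). λ = (32 - 18)/(17 - 26) ≡ 14/50 mod 59. 50⁻¹ ≡ 13 (mod 59), so λ ≡ 5.
  x = λ² - 26 - 17 = 25 - 43 ≡ 41; y = λ·(26 - 41) - 18 ≡ 25. → (41, 25)
double: tangent at (41, 25): λ = (3·41² + 23)/(2·25) ≡ 51/50. 50⁻¹ ≡ 13 (mod 59), so λ ≡ 51·13 ≡ 14.
  x = λ² - 41 - 41 = 196 - 82 ≡ 55; y = λ·(41 - 55) - 25 ≡ 15. → (55, 15)
add P: (55, 15) + (17, 32). λ = (32 - 15)/(17 - 55) ≡ 17/21 mod 59. 21⁻¹ ≡ 45 (mod 59), so λ ≡ 57.
  x = λ² - 55 - 17 = 3249 - 72 ≡ 50; y = λ·(55 - 50) - 15 ≡ 34. → (50, 34)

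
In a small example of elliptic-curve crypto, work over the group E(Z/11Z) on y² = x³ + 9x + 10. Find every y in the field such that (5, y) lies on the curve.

2, 9

x³ + 9x + 10 = 180 ≡ 4 (mod 11).
Square roots of 4 mod 11: 2 and 9 (since 2² = 4 ≡ 4).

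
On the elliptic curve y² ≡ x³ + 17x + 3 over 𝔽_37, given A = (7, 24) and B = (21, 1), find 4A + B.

First 4A:
Repeated addition: build up to 4A.
2A: tangent at (7, 24): λ = (3·7² + 17)/(2·24) ≡ 16/11. 11⁻¹ ≡ 27 (mod 37), so λ ≡ 16·27 ≡ 25.
  x = λ² - 7 - 7 = 625 - 14 ≡ 19; y = λ·(7 - 19) - 24 ≡ 9. → (19, 9)
3A: (19, 9) + (7, 24). λ = (24 - 9)/(7 - 19) ≡ 15/25 mod 37. 25⁻¹ ≡ 3 (mod 37), so λ ≡ 8.
  x = λ² - 19 - 7 = 64 - 26 ≡ 1; y = λ·(19 - 1) - 9 ≡ 24. → (1, 24)
4A: (1, 24) + (7, 24). λ = (24 - 24)/(7 - 1) ≡ 0/6 mod 37. 6⁻¹ ≡ 31 (mod 37) since 6·31 = 186 ≡ 1, so λ ≡ 0.
  x = λ² - 1 - 7 = 0 - 8 ≡ 29; y = λ·(1 - 29) - 24 ≡ 13. → (29, 13)
4A = (29, 13).
Finally 4A + B:
(29, 13) + (21, 1). λ = (1 - 13)/(21 - 29) ≡ 25/29 mod 37. 29⁻¹ ≡ 23 (mod 37), so λ ≡ 20.
  x = λ² - 29 - 21 = 400 - 50 ≡ 17; y = λ·(29 - 17) - 13 ≡ 5. → (17, 5)

(17, 5)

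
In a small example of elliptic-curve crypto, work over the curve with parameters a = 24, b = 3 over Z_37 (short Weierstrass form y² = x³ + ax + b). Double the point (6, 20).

tangent at (6, 20): λ = (3·6² + 24)/(2·20) ≡ 21/3. 3⁻¹ ≡ 25 (mod 37), so λ ≡ 21·25 ≡ 7.
  x = λ² - 6 - 6 = 49 - 12 ≡ 0; y = λ·(6 - 0) - 20 ≡ 22. → (0, 22)

(0, 22)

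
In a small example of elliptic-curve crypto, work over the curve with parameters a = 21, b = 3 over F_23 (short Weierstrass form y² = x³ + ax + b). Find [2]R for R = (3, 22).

(18, 16)

tangent at (3, 22): λ = (3·3² + 21)/(2·22) ≡ 2/21. 21⁻¹ ≡ 11 (mod 23) since 21·11 = 231 ≡ 1, so λ ≡ 2·11 ≡ 22.
  x = λ² - 3 - 3 = 484 - 6 ≡ 18; y = λ·(3 - 18) - 22 ≡ 16. → (18, 16)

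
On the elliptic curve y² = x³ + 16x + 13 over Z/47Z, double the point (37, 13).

tangent at (37, 13): λ = (3·37² + 16)/(2·13) ≡ 34/26. 26⁻¹ ≡ 38 (mod 47), so λ ≡ 34·38 ≡ 23.
  x = λ² - 37 - 37 = 529 - 74 ≡ 32; y = λ·(37 - 32) - 13 ≡ 8. → (32, 8)

(32, 8)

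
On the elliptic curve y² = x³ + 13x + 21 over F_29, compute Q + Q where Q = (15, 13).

tangent at (15, 13): λ = (3·15² + 13)/(2·13) ≡ 21/26. 26⁻¹ ≡ 19 (mod 29), so λ ≡ 21·19 ≡ 22.
  x = λ² - 15 - 15 = 484 - 30 ≡ 19; y = λ·(15 - 19) - 13 ≡ 15. → (19, 15)

(19, 15)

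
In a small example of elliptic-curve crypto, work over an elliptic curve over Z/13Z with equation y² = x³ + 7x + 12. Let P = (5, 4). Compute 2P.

(0, 5)

tangent at (5, 4): λ = (3·5² + 7)/(2·4) ≡ 4/8. 8⁻¹ ≡ 5 (mod 13), so λ ≡ 4·5 ≡ 7.
  x = λ² - 5 - 5 = 49 - 10 ≡ 0; y = λ·(5 - 0) - 4 ≡ 5. → (0, 5)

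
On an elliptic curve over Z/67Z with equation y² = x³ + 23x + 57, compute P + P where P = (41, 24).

(11, 10)

tangent at (41, 24): λ = (3·41² + 23)/(2·24) ≡ 41/48. 48⁻¹ ≡ 7 (mod 67) since 48·7 = 336 ≡ 1, so λ ≡ 41·7 ≡ 19.
  x = λ² - 41 - 41 = 361 - 82 ≡ 11; y = λ·(41 - 11) - 24 ≡ 10. → (11, 10)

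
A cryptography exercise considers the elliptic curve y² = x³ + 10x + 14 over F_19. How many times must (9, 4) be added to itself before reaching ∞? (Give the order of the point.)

12

2P: tangent at (9, 4): λ = (3·9² + 10)/(2·4) ≡ 6/8. 8⁻¹ ≡ 12 (mod 19), so λ ≡ 6·12 ≡ 15.
  x = λ² - 9 - 9 = 225 - 18 ≡ 17; y = λ·(9 - 17) - 4 ≡ 9. → (17, 9)
3P: (17, 9) + (9, 4). λ = (4 - 9)/(9 - 17) ≡ 14/11 mod 19. 11⁻¹ ≡ 7 (mod 19), so λ ≡ 3.
  x = λ² - 17 - 9 = 9 - 26 ≡ 2; y = λ·(17 - 2) - 9 ≡ 17. → (2, 17)
4P: (2, 17) + (9, 4). λ = (4 - 17)/(9 - 2) ≡ 6/7 mod 19. 7⁻¹ ≡ 11 (mod 19), so λ ≡ 9.
  x = λ² - 2 - 9 = 81 - 11 ≡ 13; y = λ·(2 - 13) - 17 ≡ 17. → (13, 17)
5P: (13, 17) + (9, 4). λ = (4 - 17)/(9 - 13) ≡ 6/15 mod 19. 15⁻¹ ≡ 14 (mod 19), so λ ≡ 8.
  x = λ² - 13 - 9 = 64 - 22 ≡ 4; y = λ·(13 - 4) - 17 ≡ 17. → (4, 17)
6P: (4, 17) + (9, 4). λ = (4 - 17)/(9 - 4) ≡ 6/5 mod 19. 5⁻¹ ≡ 4 (mod 19), so λ ≡ 5.
  x = λ² - 4 - 9 = 25 - 13 ≡ 12; y = λ·(4 - 12) - 17 ≡ 0. → (12, 0)
7P: (12, 0) + (9, 4). λ = (4 - 0)/(9 - 12) ≡ 4/16 mod 19. 16⁻¹ ≡ 6 (mod 19) since 16·6 = 96 ≡ 1, so λ ≡ 5.
  x = λ² - 12 - 9 = 25 - 21 ≡ 4; y = λ·(12 - 4) - 0 ≡ 2. → (4, 2)
8P: (4, 2) + (9, 4). λ = (4 - 2)/(9 - 4) ≡ 2/5 mod 19. 5⁻¹ ≡ 4 (mod 19) since 5·4 = 20 ≡ 1, so λ ≡ 8.
  x = λ² - 4 - 9 = 64 - 13 ≡ 13; y = λ·(4 - 13) - 2 ≡ 2. → (13, 2)
9P: (13, 2) + (9, 4). λ = (4 - 2)/(9 - 13) ≡ 2/15 mod 19. 15⁻¹ ≡ 14 (mod 19), so λ ≡ 9.
  x = λ² - 13 - 9 = 81 - 22 ≡ 2; y = λ·(13 - 2) - 2 ≡ 2. → (2, 2)
10P: (2, 2) + (9, 4). λ = (4 - 2)/(9 - 2) ≡ 2/7 mod 19. 7⁻¹ ≡ 11 (mod 19) since 7·11 = 77 ≡ 1, so λ ≡ 3.
  x = λ² - 2 - 9 = 9 - 11 ≡ 17; y = λ·(2 - 17) - 2 ≡ 10. → (17, 10)
11P: (17, 10) + (9, 4). λ = (4 - 10)/(9 - 17) ≡ 13/11 mod 19. 11⁻¹ ≡ 7 (mod 19), so λ ≡ 15.
  x = λ² - 17 - 9 = 225 - 26 ≡ 9; y = λ·(17 - 9) - 10 ≡ 15. → (9, 15)
12P: (9, 15) + (9, 4): same x and y₁ ≡ -y₂, so the sum is ∞.
12P = ∞, so the order is 12.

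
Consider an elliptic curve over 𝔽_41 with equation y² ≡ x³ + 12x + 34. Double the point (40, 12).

(12, 26)

tangent at (40, 12): λ = (3·40² + 12)/(2·12) ≡ 15/24. 24⁻¹ ≡ 12 (mod 41) since 24·12 = 288 ≡ 1, so λ ≡ 15·12 ≡ 16.
  x = λ² - 40 - 40 = 256 - 80 ≡ 12; y = λ·(40 - 12) - 12 ≡ 26. → (12, 26)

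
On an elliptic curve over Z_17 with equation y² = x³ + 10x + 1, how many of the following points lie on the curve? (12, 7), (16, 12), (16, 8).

0

(12, 7): 7² ≡ 15, rhs ≡ 13 → off.
(16, 12): 12² ≡ 8, rhs ≡ 7 → off.
(16, 8): 8² ≡ 13, rhs ≡ 7 → off.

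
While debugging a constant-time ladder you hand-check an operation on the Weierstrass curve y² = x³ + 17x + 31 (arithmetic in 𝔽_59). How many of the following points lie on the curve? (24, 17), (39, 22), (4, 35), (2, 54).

1

(24, 17): 17² ≡ 53, rhs ≡ 44 → off.
(39, 22): 22² ≡ 12, rhs ≡ 10 → off.
(4, 35): 35² ≡ 45, rhs ≡ 45 → on.
(2, 54): 54² ≡ 25, rhs ≡ 14 → off.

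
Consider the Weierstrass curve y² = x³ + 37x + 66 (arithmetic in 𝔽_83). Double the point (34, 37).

(42, 26)

tangent at (34, 37): λ = (3·34² + 37)/(2·37) ≡ 19/74. 74⁻¹ ≡ 46 (mod 83) since 74·46 = 3404 ≡ 1, so λ ≡ 19·46 ≡ 44.
  x = λ² - 34 - 34 = 1936 - 68 ≡ 42; y = λ·(34 - 42) - 37 ≡ 26. → (42, 26)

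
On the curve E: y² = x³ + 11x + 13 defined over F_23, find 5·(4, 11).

Write P = (4, 11).
Repeated addition: build up to 5P.
2P: tangent at (4, 11): λ = (3·4² + 11)/(2·11) ≡ 13/22. 22⁻¹ ≡ 22 (mod 23), so λ ≡ 13·22 ≡ 10.
  x = λ² - 4 - 4 = 100 - 8 ≡ 0; y = λ·(4 - 0) - 11 ≡ 6. → (0, 6)
3P: (0, 6) + (4, 11). λ = (11 - 6)/(4 - 0) ≡ 5/4 mod 23. 4⁻¹ ≡ 6 (mod 23) since 4·6 = 24 ≡ 1, so λ ≡ 7.
  x = λ² - 0 - 4 = 49 - 4 ≡ 22; y = λ·(0 - 22) - 6 ≡ 1. → (22, 1)
4P: (22, 1) + (4, 11). λ = (11 - 1)/(4 - 22) ≡ 10/5 mod 23. 5⁻¹ ≡ 14 (mod 23), so λ ≡ 2.
  x = λ² - 22 - 4 = 4 - 26 ≡ 1; y = λ·(22 - 1) - 1 ≡ 18. → (1, 18)
5P: (1, 18) + (4, 11). λ = (11 - 18)/(4 - 1) ≡ 16/3 mod 23. 3⁻¹ ≡ 8 (mod 23), so λ ≡ 13.
  x = λ² - 1 - 4 = 169 - 5 ≡ 3; y = λ·(1 - 3) - 18 ≡ 2. → (3, 2)

(3, 2)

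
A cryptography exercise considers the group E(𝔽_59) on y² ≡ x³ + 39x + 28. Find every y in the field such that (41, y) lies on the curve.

none

x³ + 39x + 28 = 70548 ≡ 43 (mod 59).
43 is a non-residue mod 59; no y exists.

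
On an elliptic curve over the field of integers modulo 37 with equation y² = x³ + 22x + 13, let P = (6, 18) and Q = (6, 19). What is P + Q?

O

The two points share x = 6 and their y-coordinates satisfy 18 + 19 ≡ 0 (mod 37), so they are inverses. Their sum is 𝒪.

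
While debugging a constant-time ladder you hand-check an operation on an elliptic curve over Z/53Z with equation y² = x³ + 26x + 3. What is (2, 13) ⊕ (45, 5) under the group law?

(13, 10)

(2, 13) + (45, 5). λ = (5 - 13)/(45 - 2) ≡ 45/43 mod 53. 43⁻¹ ≡ 37 (mod 53), so λ ≡ 22.
  x = λ² - 2 - 45 = 484 - 47 ≡ 13; y = λ·(2 - 13) - 13 ≡ 10. → (13, 10)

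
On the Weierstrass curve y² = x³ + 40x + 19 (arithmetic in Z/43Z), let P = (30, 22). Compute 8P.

Repeated addition: build up to 8P.
2P: tangent at (30, 22): λ = (3·30² + 40)/(2·22) ≡ 31/1. 1⁻¹ ≡ 1 (mod 43) since 1·1 = 1 ≡ 1, so λ ≡ 31·1 ≡ 31.
  x = λ² - 30 - 30 = 961 - 60 ≡ 41; y = λ·(30 - 41) - 22 ≡ 24. → (41, 24)
3P: (41, 24) + (30, 22). λ = (22 - 24)/(30 - 41) ≡ 41/32 mod 43. 32⁻¹ ≡ 39 (mod 43), so λ ≡ 8.
  x = λ² - 41 - 30 = 64 - 71 ≡ 36; y = λ·(41 - 36) - 24 ≡ 16. → (36, 16)
4P: (36, 16) + (30, 22). λ = (22 - 16)/(30 - 36) ≡ 6/37 mod 43. 37⁻¹ ≡ 7 (mod 43), so λ ≡ 42.
  x = λ² - 36 - 30 = 1764 - 66 ≡ 21; y = λ·(36 - 21) - 16 ≡ 12. → (21, 12)
5P: (21, 12) + (30, 22). λ = (22 - 12)/(30 - 21) ≡ 10/9 mod 43. 9⁻¹ ≡ 24 (mod 43) since 9·24 = 216 ≡ 1, so λ ≡ 25.
  x = λ² - 21 - 30 = 625 - 51 ≡ 15; y = λ·(21 - 15) - 12 ≡ 9. → (15, 9)
6P: (15, 9) + (30, 22). λ = (22 - 9)/(30 - 15) ≡ 13/15 mod 43. 15⁻¹ ≡ 23 (mod 43), so λ ≡ 41.
  x = λ² - 15 - 30 = 1681 - 45 ≡ 2; y = λ·(15 - 2) - 9 ≡ 8. → (2, 8)
7P: (2, 8) + (30, 22). λ = (22 - 8)/(30 - 2) ≡ 14/28 mod 43. 28⁻¹ ≡ 20 (mod 43) since 28·20 = 560 ≡ 1, so λ ≡ 22.
  x = λ² - 2 - 30 = 484 - 32 ≡ 22; y = λ·(2 - 22) - 8 ≡ 25. → (22, 25)
8P: (22, 25) + (30, 22). λ = (22 - 25)/(30 - 22) ≡ 40/8 mod 43. 8⁻¹ ≡ 27 (mod 43) since 8·27 = 216 ≡ 1, so λ ≡ 5.
  x = λ² - 22 - 30 = 25 - 52 ≡ 16; y = λ·(22 - 16) - 25 ≡ 5. → (16, 5)

(16, 5)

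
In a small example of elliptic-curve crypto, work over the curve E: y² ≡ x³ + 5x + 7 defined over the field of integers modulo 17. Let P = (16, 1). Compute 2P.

tangent at (16, 1): λ = (3·16² + 5)/(2·1) ≡ 8/2. 2⁻¹ ≡ 9 (mod 17), so λ ≡ 8·9 ≡ 4.
  x = λ² - 16 - 16 = 16 - 32 ≡ 1; y = λ·(16 - 1) - 1 ≡ 8. → (1, 8)

(1, 8)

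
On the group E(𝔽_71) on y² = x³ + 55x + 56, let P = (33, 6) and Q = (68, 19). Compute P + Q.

(7, 28)

(33, 6) + (68, 19). λ = (19 - 6)/(68 - 33) ≡ 13/35 mod 71. 35⁻¹ ≡ 69 (mod 71), so λ ≡ 45.
  x = λ² - 33 - 68 = 2025 - 101 ≡ 7; y = λ·(33 - 7) - 6 ≡ 28. → (7, 28)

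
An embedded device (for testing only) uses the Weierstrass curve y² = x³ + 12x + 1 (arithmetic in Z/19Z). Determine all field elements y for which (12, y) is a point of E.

7, 12

x³ + 12x + 1 = 1873 ≡ 11 (mod 19).
Square roots of 11 mod 19: 7 and 12 (since 7² = 49 ≡ 11).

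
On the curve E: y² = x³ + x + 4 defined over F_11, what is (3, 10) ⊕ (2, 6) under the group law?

(3, 10) + (2, 6). λ = (6 - 10)/(2 - 3) ≡ 7/10 mod 11. 10⁻¹ ≡ 10 (mod 11) since 10·10 = 100 ≡ 1, so λ ≡ 4.
  x = λ² - 3 - 2 = 16 - 5 ≡ 0; y = λ·(3 - 0) - 10 ≡ 2. → (0, 2)

(0, 2)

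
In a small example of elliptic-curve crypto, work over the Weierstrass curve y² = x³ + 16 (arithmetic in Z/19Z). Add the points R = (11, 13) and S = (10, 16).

(11, 13) + (10, 16). λ = (16 - 13)/(10 - 11) ≡ 3/18 mod 19. 18⁻¹ ≡ 18 (mod 19) since 18·18 = 324 ≡ 1, so λ ≡ 16.
  x = λ² - 11 - 10 = 256 - 21 ≡ 7; y = λ·(11 - 7) - 13 ≡ 13. → (7, 13)

(7, 13)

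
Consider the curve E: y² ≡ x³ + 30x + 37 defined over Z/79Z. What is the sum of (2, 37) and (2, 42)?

O

The two points share x = 2 and their y-coordinates satisfy 37 + 42 ≡ 0 (mod 79), so they are inverses. Their sum is 𝒪.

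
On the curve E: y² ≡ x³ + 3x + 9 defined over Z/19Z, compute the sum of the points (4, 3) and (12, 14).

(4, 3) + (12, 14). λ = (14 - 3)/(12 - 4) ≡ 11/8 mod 19. 8⁻¹ ≡ 12 (mod 19), so λ ≡ 18.
  x = λ² - 4 - 12 = 324 - 16 ≡ 4; y = λ·(4 - 4) - 3 ≡ 16. → (4, 16)

(4, 16)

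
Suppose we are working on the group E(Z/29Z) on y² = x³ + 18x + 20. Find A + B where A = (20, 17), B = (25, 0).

(6, 5)

(20, 17) + (25, 0). λ = (0 - 17)/(25 - 20) ≡ 12/5 mod 29. 5⁻¹ ≡ 6 (mod 29), so λ ≡ 14.
  x = λ² - 20 - 25 = 196 - 45 ≡ 6; y = λ·(20 - 6) - 17 ≡ 5. → (6, 5)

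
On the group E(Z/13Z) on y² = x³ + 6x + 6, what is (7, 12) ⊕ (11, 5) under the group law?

(7, 1)

(7, 12) + (11, 5). λ = (5 - 12)/(11 - 7) ≡ 6/4 mod 13. 4⁻¹ ≡ 10 (mod 13), so λ ≡ 8.
  x = λ² - 7 - 11 = 64 - 18 ≡ 7; y = λ·(7 - 7) - 12 ≡ 1. → (7, 1)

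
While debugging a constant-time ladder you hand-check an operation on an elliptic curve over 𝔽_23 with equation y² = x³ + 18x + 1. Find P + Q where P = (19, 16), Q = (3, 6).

(19, 16) + (3, 6). λ = (6 - 16)/(3 - 19) ≡ 13/7 mod 23. 7⁻¹ ≡ 10 (mod 23), so λ ≡ 15.
  x = λ² - 19 - 3 = 225 - 22 ≡ 19; y = λ·(19 - 19) - 16 ≡ 7. → (19, 7)

(19, 7)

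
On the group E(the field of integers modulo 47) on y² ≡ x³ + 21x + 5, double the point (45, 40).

tangent at (45, 40): λ = (3·45² + 21)/(2·40) ≡ 33/33. 33⁻¹ ≡ 10 (mod 47) since 33·10 = 330 ≡ 1, so λ ≡ 33·10 ≡ 1.
  x = λ² - 45 - 45 = 1 - 90 ≡ 5; y = λ·(45 - 5) - 40 ≡ 0. → (5, 0)

(5, 0)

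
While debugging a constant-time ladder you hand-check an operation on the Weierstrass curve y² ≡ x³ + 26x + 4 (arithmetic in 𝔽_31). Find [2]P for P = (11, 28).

tangent at (11, 28): λ = (3·11² + 26)/(2·28) ≡ 17/25. 25⁻¹ ≡ 5 (mod 31) since 25·5 = 125 ≡ 1, so λ ≡ 17·5 ≡ 23.
  x = λ² - 11 - 11 = 529 - 22 ≡ 11; y = λ·(11 - 11) - 28 ≡ 3. → (11, 3)

(11, 3)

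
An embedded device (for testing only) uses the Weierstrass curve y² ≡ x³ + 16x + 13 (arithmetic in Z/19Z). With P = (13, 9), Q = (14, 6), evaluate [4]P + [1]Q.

First 4P:
Repeated addition: build up to 4P.
2P: tangent at (13, 9): λ = (3·13² + 16)/(2·9) ≡ 10/18. 18⁻¹ ≡ 18 (mod 19) since 18·18 = 324 ≡ 1, so λ ≡ 10·18 ≡ 9.
  x = λ² - 13 - 13 = 81 - 26 ≡ 17; y = λ·(13 - 17) - 9 ≡ 12. → (17, 12)
3P: (17, 12) + (13, 9). λ = (9 - 12)/(13 - 17) ≡ 16/15 mod 19. 15⁻¹ ≡ 14 (mod 19) since 15·14 = 210 ≡ 1, so λ ≡ 15.
  x = λ² - 17 - 13 = 225 - 30 ≡ 5; y = λ·(17 - 5) - 12 ≡ 16. → (5, 16)
4P: (5, 16) + (13, 9). λ = (9 - 16)/(13 - 5) ≡ 12/8 mod 19. 8⁻¹ ≡ 12 (mod 19) since 8·12 = 96 ≡ 1, so λ ≡ 11.
  x = λ² - 5 - 13 = 121 - 18 ≡ 8; y = λ·(5 - 8) - 16 ≡ 8. → (8, 8)
4P = (8, 8).
Finally 4P + Q:
(8, 8) + (14, 6). λ = (6 - 8)/(14 - 8) ≡ 17/6 mod 19. 6⁻¹ ≡ 16 (mod 19), so λ ≡ 6.
  x = λ² - 8 - 14 = 36 - 22 ≡ 14; y = λ·(8 - 14) - 8 ≡ 13. → (14, 13)

(14, 13)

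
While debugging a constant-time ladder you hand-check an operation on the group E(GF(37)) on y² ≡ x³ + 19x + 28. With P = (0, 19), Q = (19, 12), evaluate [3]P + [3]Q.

(32, 20)

First 3P:
Repeated addition: build up to 3P.
2P: tangent at (0, 19): λ = (3·0² + 19)/(2·19) ≡ 19/1. 1⁻¹ ≡ 1 (mod 37), so λ ≡ 19·1 ≡ 19.
  x = λ² - 0 - 0 = 361 - 0 ≡ 28; y = λ·(0 - 28) - 19 ≡ 4. → (28, 4)
3P: (28, 4) + (0, 19). λ = (19 - 4)/(0 - 28) ≡ 15/9 mod 37. 9⁻¹ ≡ 33 (mod 37), so λ ≡ 14.
  x = λ² - 28 - 0 = 196 - 28 ≡ 20; y = λ·(28 - 20) - 4 ≡ 34. → (20, 34)
3P = (20, 34).
Next 3Q:
Repeated addition: build up to 3Q.
2Q: tangent at (19, 12): λ = (3·19² + 19)/(2·12) ≡ 29/24. 24⁻¹ ≡ 17 (mod 37) since 24·17 = 408 ≡ 1, so λ ≡ 29·17 ≡ 12.
  x = λ² - 19 - 19 = 144 - 38 ≡ 32; y = λ·(19 - 32) - 12 ≡ 17. → (32, 17)
3Q: (32, 17) + (19, 12). λ = (12 - 17)/(19 - 32) ≡ 32/24 mod 37. 24⁻¹ ≡ 17 (mod 37) since 24·17 = 408 ≡ 1, so λ ≡ 26.
  x = λ² - 32 - 19 = 676 - 51 ≡ 33; y = λ·(32 - 33) - 17 ≡ 31. → (33, 31)
3Q = (33, 31).
Finally 3P + 3Q:
(20, 34) + (33, 31). λ = (31 - 34)/(33 - 20) ≡ 34/13 mod 37. 13⁻¹ ≡ 20 (mod 37) since 13·20 = 260 ≡ 1, so λ ≡ 14.
  x = λ² - 20 - 33 = 196 - 53 ≡ 32; y = λ·(20 - 32) - 34 ≡ 20. → (32, 20)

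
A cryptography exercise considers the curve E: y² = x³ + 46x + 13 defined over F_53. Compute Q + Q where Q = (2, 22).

(48, 33)

tangent at (2, 22): λ = (3·2² + 46)/(2·22) ≡ 5/44. 44⁻¹ ≡ 47 (mod 53), so λ ≡ 5·47 ≡ 23.
  x = λ² - 2 - 2 = 529 - 4 ≡ 48; y = λ·(2 - 48) - 22 ≡ 33. → (48, 33)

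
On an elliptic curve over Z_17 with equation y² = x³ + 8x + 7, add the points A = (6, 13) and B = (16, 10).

(6, 13) + (16, 10). λ = (10 - 13)/(16 - 6) ≡ 14/10 mod 17. 10⁻¹ ≡ 12 (mod 17) since 10·12 = 120 ≡ 1, so λ ≡ 15.
  x = λ² - 6 - 16 = 225 - 22 ≡ 16; y = λ·(6 - 16) - 13 ≡ 7. → (16, 7)

(16, 7)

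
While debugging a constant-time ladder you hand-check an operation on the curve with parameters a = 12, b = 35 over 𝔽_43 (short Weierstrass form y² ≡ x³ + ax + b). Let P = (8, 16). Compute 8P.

Repeated addition: build up to 8P.
2P: tangent at (8, 16): λ = (3·8² + 12)/(2·16) ≡ 32/32. 32⁻¹ ≡ 39 (mod 43) since 32·39 = 1248 ≡ 1, so λ ≡ 32·39 ≡ 1.
  x = λ² - 8 - 8 = 1 - 16 ≡ 28; y = λ·(8 - 28) - 16 ≡ 7. → (28, 7)
3P: (28, 7) + (8, 16). λ = (16 - 7)/(8 - 28) ≡ 9/23 mod 43. 23⁻¹ ≡ 15 (mod 43), so λ ≡ 6.
  x = λ² - 28 - 8 = 36 - 36 ≡ 0; y = λ·(28 - 0) - 7 ≡ 32. → (0, 32)
4P: (0, 32) + (8, 16). λ = (16 - 32)/(8 - 0) ≡ 27/8 mod 43. 8⁻¹ ≡ 27 (mod 43), so λ ≡ 41.
  x = λ² - 0 - 8 = 1681 - 8 ≡ 39; y = λ·(0 - 39) - 32 ≡ 3. → (39, 3)
5P: (39, 3) + (8, 16). λ = (16 - 3)/(8 - 39) ≡ 13/12 mod 43. 12⁻¹ ≡ 18 (mod 43), so λ ≡ 19.
  x = λ² - 39 - 8 = 361 - 47 ≡ 13; y = λ·(39 - 13) - 3 ≡ 18. → (13, 18)
6P: (13, 18) + (8, 16). λ = (16 - 18)/(8 - 13) ≡ 41/38 mod 43. 38⁻¹ ≡ 17 (mod 43) since 38·17 = 646 ≡ 1, so λ ≡ 9.
  x = λ² - 13 - 8 = 81 - 21 ≡ 17; y = λ·(13 - 17) - 18 ≡ 32. → (17, 32)
7P: (17, 32) + (8, 16). λ = (16 - 32)/(8 - 17) ≡ 27/34 mod 43. 34⁻¹ ≡ 19 (mod 43), so λ ≡ 40.
  x = λ² - 17 - 8 = 1600 - 25 ≡ 27; y = λ·(17 - 27) - 32 ≡ 41. → (27, 41)
8P: (27, 41) + (8, 16). λ = (16 - 41)/(8 - 27) ≡ 18/24 mod 43. 24⁻¹ ≡ 9 (mod 43), so λ ≡ 33.
  x = λ² - 27 - 8 = 1089 - 35 ≡ 22; y = λ·(27 - 22) - 41 ≡ 38. → (22, 38)

(22, 38)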